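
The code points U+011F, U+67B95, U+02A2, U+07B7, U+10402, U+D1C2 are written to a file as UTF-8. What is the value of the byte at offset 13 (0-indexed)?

0x82

U+011F → 2-byte form C4 9F at offsets 0–1.
U+67B95 → 4-byte form F1 A7 AE 95 at offsets 2–5.
U+02A2 → 2-byte form CA A2 at offsets 6–7.
U+07B7 → 2-byte form DE B7 at offsets 8–9.
U+10402 → 4-byte form F0 90 90 82 at offsets 10–13.
Offset 13 falls in char 5's range; it's byte 4 of F0 90 90 82 = 0x82.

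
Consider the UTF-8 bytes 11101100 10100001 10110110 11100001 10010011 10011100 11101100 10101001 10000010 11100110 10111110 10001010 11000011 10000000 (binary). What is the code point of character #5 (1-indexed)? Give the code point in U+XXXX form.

Offset 0: leading byte 0xEC = 11101100 → 3-byte char #1 = EC A1 B6.
Offset 3: leading byte 0xE1 = 11100001 → 3-byte char #2 = E1 93 9C.
Offset 6: leading byte 0xEC = 11101100 → 3-byte char #3 = EC A9 82.
Offset 9: leading byte 0xE6 = 11100110 → 3-byte char #4 = E6 BE 8A.
Offset 12: leading byte 0xC3 = 11000011 → 2-byte char #5 = C3 80.
Leading byte 0xC3 = 11000011 matches 110xxxxx → 2-byte sequence.
Byte 1: 0xC3 = 11000011, payload 00011 (5 bits).
Byte 2: 0x80 = 10000000 (10xxxxxx ✓), payload 000000.
Concatenate: 00011000000 = 0xC0 (11 bits → U+00C0).

U+00C0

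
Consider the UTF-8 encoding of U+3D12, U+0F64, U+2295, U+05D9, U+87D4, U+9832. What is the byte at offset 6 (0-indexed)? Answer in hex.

U+3D12 → 3-byte form E3 B4 92 at offsets 0–2.
U+0F64 → 3-byte form E0 BD A4 at offsets 3–5.
U+2295 → 3-byte form E2 8A 95 at offsets 6–8.
Offset 6 falls in char 3's range; it's byte 1 of E2 8A 95 = 0xE2.

0xE2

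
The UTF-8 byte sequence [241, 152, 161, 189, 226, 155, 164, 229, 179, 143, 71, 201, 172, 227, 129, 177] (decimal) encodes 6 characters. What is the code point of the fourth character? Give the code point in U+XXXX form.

U+0047

Offset 0: leading byte 0xF1 = 11110001 → 4-byte char #1 = F1 98 A1 BD.
Offset 4: leading byte 0xE2 = 11100010 → 3-byte char #2 = E2 9B A4.
Offset 7: leading byte 0xE5 = 11100101 → 3-byte char #3 = E5 B3 8F.
Offset 10: leading byte 0x47 = 01000111 → 1-byte char #4 = 47.
Leading byte 0x47 = 01000111 matches 0xxxxxxx → 1-byte sequence.
Byte 1: 0x47 = 01000111, payload 1000111 (7 bits).
Concatenate: 1000111 = 0x47 (7 bits → U+0047).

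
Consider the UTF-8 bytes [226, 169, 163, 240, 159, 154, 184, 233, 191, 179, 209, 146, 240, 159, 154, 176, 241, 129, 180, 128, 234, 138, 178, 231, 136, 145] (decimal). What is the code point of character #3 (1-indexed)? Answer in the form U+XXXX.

U+9FF3

Offset 0: leading byte 0xE2 = 11100010 → 3-byte char #1 = E2 A9 A3.
Offset 3: leading byte 0xF0 = 11110000 → 4-byte char #2 = F0 9F 9A B8.
Offset 7: leading byte 0xE9 = 11101001 → 3-byte char #3 = E9 BF B3.
Leading byte 0xE9 = 11101001 matches 1110xxxx → 3-byte sequence.
Byte 1: 0xE9 = 11101001, payload 1001 (4 bits).
Byte 2: 0xBF = 10111111 (10xxxxxx ✓), payload 111111.
Byte 3: 0xB3 = 10110011 (10xxxxxx ✓), payload 110011.
Concatenate: 1001111111110011 = 0x9FF3 (16 bits → U+9FF3).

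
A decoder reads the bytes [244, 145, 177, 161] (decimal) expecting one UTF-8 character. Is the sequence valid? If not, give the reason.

Leading byte 0xF4 = 11110100 → 4-byte form.
Payload = 0x111C61, which exceeds U+10FFFF, the maximum Unicode code point. (Leading bytes F5–FF, or F4 followed by ≥ 0x90, are invalid.)

invalid (encodes a value above U+10FFFF)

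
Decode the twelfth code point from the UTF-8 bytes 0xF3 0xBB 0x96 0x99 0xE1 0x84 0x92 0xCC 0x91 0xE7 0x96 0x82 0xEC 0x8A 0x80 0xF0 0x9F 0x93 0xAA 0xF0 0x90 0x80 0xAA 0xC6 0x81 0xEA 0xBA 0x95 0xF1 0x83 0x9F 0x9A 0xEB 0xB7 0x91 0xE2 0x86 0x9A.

Offset 0: leading byte 0xF3 = 11110011 → 4-byte char #1 = F3 BB 96 99.
Offset 4: leading byte 0xE1 = 11100001 → 3-byte char #2 = E1 84 92.
Offset 7: leading byte 0xCC = 11001100 → 2-byte char #3 = CC 91.
Offset 9: leading byte 0xE7 = 11100111 → 3-byte char #4 = E7 96 82.
Offset 12: leading byte 0xEC = 11101100 → 3-byte char #5 = EC 8A 80.
Offset 15: leading byte 0xF0 = 11110000 → 4-byte char #6 = F0 9F 93 AA.
Offset 19: leading byte 0xF0 = 11110000 → 4-byte char #7 = F0 90 80 AA.
Offset 23: leading byte 0xC6 = 11000110 → 2-byte char #8 = C6 81.
Offset 25: leading byte 0xEA = 11101010 → 3-byte char #9 = EA BA 95.
Offset 28: leading byte 0xF1 = 11110001 → 4-byte char #10 = F1 83 9F 9A.
Offset 32: leading byte 0xEB = 11101011 → 3-byte char #11 = EB B7 91.
Offset 35: leading byte 0xE2 = 11100010 → 3-byte char #12 = E2 86 9A.
Leading byte 0xE2 = 11100010 matches 1110xxxx → 3-byte sequence.
Byte 1: 0xE2 = 11100010, payload 0010 (4 bits).
Byte 2: 0x86 = 10000110 (10xxxxxx ✓), payload 000110.
Byte 3: 0x9A = 10011010 (10xxxxxx ✓), payload 011010.
Concatenate: 0010000110011010 = 0x219A (16 bits → U+219A).

U+219A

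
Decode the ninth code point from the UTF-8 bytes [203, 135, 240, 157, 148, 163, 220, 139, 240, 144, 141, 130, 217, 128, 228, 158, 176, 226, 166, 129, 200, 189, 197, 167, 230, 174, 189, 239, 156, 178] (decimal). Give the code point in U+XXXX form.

Offset 0: leading byte 0xCB = 11001011 → 2-byte char #1 = CB 87.
Offset 2: leading byte 0xF0 = 11110000 → 4-byte char #2 = F0 9D 94 A3.
Offset 6: leading byte 0xDC = 11011100 → 2-byte char #3 = DC 8B.
Offset 8: leading byte 0xF0 = 11110000 → 4-byte char #4 = F0 90 8D 82.
Offset 12: leading byte 0xD9 = 11011001 → 2-byte char #5 = D9 80.
Offset 14: leading byte 0xE4 = 11100100 → 3-byte char #6 = E4 9E B0.
Offset 17: leading byte 0xE2 = 11100010 → 3-byte char #7 = E2 A6 81.
Offset 20: leading byte 0xC8 = 11001000 → 2-byte char #8 = C8 BD.
Offset 22: leading byte 0xC5 = 11000101 → 2-byte char #9 = C5 A7.
Leading byte 0xC5 = 11000101 matches 110xxxxx → 2-byte sequence.
Byte 1: 0xC5 = 11000101, payload 00101 (5 bits).
Byte 2: 0xA7 = 10100111 (10xxxxxx ✓), payload 100111.
Concatenate: 00101100111 = 0x167 (11 bits → U+0167).

U+0167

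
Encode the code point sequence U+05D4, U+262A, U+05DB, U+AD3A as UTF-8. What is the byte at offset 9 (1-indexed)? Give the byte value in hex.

1-indexed offset 9 is 0-indexed offset 8.
U+05D4 → 2-byte form D7 94 at offsets 0–1.
U+262A → 3-byte form E2 98 AA at offsets 2–4.
U+05DB → 2-byte form D7 9B at offsets 5–6.
U+AD3A → 3-byte form EA B4 BA at offsets 7–9.
Offset 8 falls in char 4's range; it's byte 2 of EA B4 BA = 0xB4.

0xB4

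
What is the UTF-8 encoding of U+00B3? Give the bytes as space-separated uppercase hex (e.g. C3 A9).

C2 B3

U+00B3 = 0xB3 = 179 decimal. In range U+0080–U+07FF → 2-byte form: 110xxxxx 10xxxxxx.
Binary (11 bits): 00010110011.
Split 5+6: 00010 | 110011.
Byte 1: 11000010 = 0xC2.
Byte 2: 10110011 = 0xB3.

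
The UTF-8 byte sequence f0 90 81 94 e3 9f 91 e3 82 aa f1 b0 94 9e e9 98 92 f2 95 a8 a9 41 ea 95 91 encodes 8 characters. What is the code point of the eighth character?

U+A551

Offset 0: leading byte 0xF0 = 11110000 → 4-byte char #1 = F0 90 81 94.
Offset 4: leading byte 0xE3 = 11100011 → 3-byte char #2 = E3 9F 91.
Offset 7: leading byte 0xE3 = 11100011 → 3-byte char #3 = E3 82 AA.
Offset 10: leading byte 0xF1 = 11110001 → 4-byte char #4 = F1 B0 94 9E.
Offset 14: leading byte 0xE9 = 11101001 → 3-byte char #5 = E9 98 92.
Offset 17: leading byte 0xF2 = 11110010 → 4-byte char #6 = F2 95 A8 A9.
Offset 21: leading byte 0x41 = 01000001 → 1-byte char #7 = 41.
Offset 22: leading byte 0xEA = 11101010 → 3-byte char #8 = EA 95 91.
Leading byte 0xEA = 11101010 matches 1110xxxx → 3-byte sequence.
Byte 1: 0xEA = 11101010, payload 1010 (4 bits).
Byte 2: 0x95 = 10010101 (10xxxxxx ✓), payload 010101.
Byte 3: 0x91 = 10010001 (10xxxxxx ✓), payload 010001.
Concatenate: 1010010101010001 = 0xA551 (16 bits → U+A551).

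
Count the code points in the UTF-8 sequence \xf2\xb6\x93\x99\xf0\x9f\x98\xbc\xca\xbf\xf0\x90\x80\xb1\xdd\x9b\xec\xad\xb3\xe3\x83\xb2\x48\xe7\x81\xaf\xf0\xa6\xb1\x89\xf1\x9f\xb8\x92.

11

Byte at offset 0: 0xF2 = 11110010 → 4-byte char (#1). Advance 4.
Byte at offset 4: 0xF0 = 11110000 → 4-byte char (#2). Advance 4.
Byte at offset 8: 0xCA = 11001010 → 2-byte char (#3). Advance 2.
Byte at offset 10: 0xF0 = 11110000 → 4-byte char (#4). Advance 4.
Byte at offset 14: 0xDD = 11011101 → 2-byte char (#5). Advance 2.
Byte at offset 16: 0xEC = 11101100 → 3-byte char (#6). Advance 3.
Byte at offset 19: 0xE3 = 11100011 → 3-byte char (#7). Advance 3.
Byte at offset 22: 0x48 = 01001000 → 1-byte char (#8). Advance 1.
Byte at offset 23: 0xE7 = 11100111 → 3-byte char (#9). Advance 3.
Byte at offset 26: 0xF0 = 11110000 → 4-byte char (#10). Advance 4.
Byte at offset 30: 0xF1 = 11110001 → 4-byte char (#11). Advance 4.
Reached end at offset 34 after 11 code points.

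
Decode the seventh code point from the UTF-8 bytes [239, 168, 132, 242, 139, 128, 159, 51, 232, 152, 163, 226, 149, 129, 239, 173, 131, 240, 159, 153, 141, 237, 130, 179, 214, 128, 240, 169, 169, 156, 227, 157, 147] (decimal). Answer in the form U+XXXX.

U+1F64D

Offset 0: leading byte 0xEF = 11101111 → 3-byte char #1 = EF A8 84.
Offset 3: leading byte 0xF2 = 11110010 → 4-byte char #2 = F2 8B 80 9F.
Offset 7: leading byte 0x33 = 00110011 → 1-byte char #3 = 33.
Offset 8: leading byte 0xE8 = 11101000 → 3-byte char #4 = E8 98 A3.
Offset 11: leading byte 0xE2 = 11100010 → 3-byte char #5 = E2 95 81.
Offset 14: leading byte 0xEF = 11101111 → 3-byte char #6 = EF AD 83.
Offset 17: leading byte 0xF0 = 11110000 → 4-byte char #7 = F0 9F 99 8D.
Leading byte 0xF0 = 11110000 matches 11110xxx → 4-byte sequence.
Byte 1: 0xF0 = 11110000, payload 000 (3 bits).
Byte 2: 0x9F = 10011111 (10xxxxxx ✓), payload 011111.
Byte 3: 0x99 = 10011001 (10xxxxxx ✓), payload 011001.
Byte 4: 0x8D = 10001101 (10xxxxxx ✓), payload 001101.
Concatenate: 000011111011001001101 = 0x1F64D (21 bits → U+1F64D).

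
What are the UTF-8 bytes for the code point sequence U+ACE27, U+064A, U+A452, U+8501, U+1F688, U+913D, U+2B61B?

U+ACE27: 4-byte form → F2 AC B8 A7.
U+064A: 2-byte form → D9 8A.
U+A452: 3-byte form → EA 91 92.
U+8501: 3-byte form → E8 94 81.
U+1F688: 4-byte form → F0 9F 9A 88.
U+913D: 3-byte form → E9 84 BD.
U+2B61B: 4-byte form → F0 AB 98 9B.
Concatenated (23 bytes): F2 AC B8 A7 D9 8A EA 91 92 E8 94 81 F0 9F 9A 88 E9 84 BD F0 AB 98 9B.

F2 AC B8 A7 D9 8A EA 91 92 E8 94 81 F0 9F 9A 88 E9 84 BD F0 AB 98 9B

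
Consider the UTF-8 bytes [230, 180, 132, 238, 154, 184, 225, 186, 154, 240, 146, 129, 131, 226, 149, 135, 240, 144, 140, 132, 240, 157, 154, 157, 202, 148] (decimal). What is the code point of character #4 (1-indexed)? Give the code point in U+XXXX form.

Offset 0: leading byte 0xE6 = 11100110 → 3-byte char #1 = E6 B4 84.
Offset 3: leading byte 0xEE = 11101110 → 3-byte char #2 = EE 9A B8.
Offset 6: leading byte 0xE1 = 11100001 → 3-byte char #3 = E1 BA 9A.
Offset 9: leading byte 0xF0 = 11110000 → 4-byte char #4 = F0 92 81 83.
Leading byte 0xF0 = 11110000 matches 11110xxx → 4-byte sequence.
Byte 1: 0xF0 = 11110000, payload 000 (3 bits).
Byte 2: 0x92 = 10010010 (10xxxxxx ✓), payload 010010.
Byte 3: 0x81 = 10000001 (10xxxxxx ✓), payload 000001.
Byte 4: 0x83 = 10000011 (10xxxxxx ✓), payload 000011.
Concatenate: 000010010000001000011 = 0x12043 (21 bits → U+12043).

U+12043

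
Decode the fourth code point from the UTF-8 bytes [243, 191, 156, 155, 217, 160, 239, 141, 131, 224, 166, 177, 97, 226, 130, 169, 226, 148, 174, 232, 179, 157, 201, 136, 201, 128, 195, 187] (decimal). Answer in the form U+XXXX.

Offset 0: leading byte 0xF3 = 11110011 → 4-byte char #1 = F3 BF 9C 9B.
Offset 4: leading byte 0xD9 = 11011001 → 2-byte char #2 = D9 A0.
Offset 6: leading byte 0xEF = 11101111 → 3-byte char #3 = EF 8D 83.
Offset 9: leading byte 0xE0 = 11100000 → 3-byte char #4 = E0 A6 B1.
Leading byte 0xE0 = 11100000 matches 1110xxxx → 3-byte sequence.
Byte 1: 0xE0 = 11100000, payload 0000 (4 bits).
Byte 2: 0xA6 = 10100110 (10xxxxxx ✓), payload 100110.
Byte 3: 0xB1 = 10110001 (10xxxxxx ✓), payload 110001.
Concatenate: 0000100110110001 = 0x9B1 (16 bits → U+09B1).

U+09B1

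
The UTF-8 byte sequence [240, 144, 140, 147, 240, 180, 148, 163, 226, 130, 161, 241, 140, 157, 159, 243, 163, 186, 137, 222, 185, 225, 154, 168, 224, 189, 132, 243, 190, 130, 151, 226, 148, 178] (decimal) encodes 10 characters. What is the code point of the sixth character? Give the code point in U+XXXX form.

U+07B9

Offset 0: leading byte 0xF0 = 11110000 → 4-byte char #1 = F0 90 8C 93.
Offset 4: leading byte 0xF0 = 11110000 → 4-byte char #2 = F0 B4 94 A3.
Offset 8: leading byte 0xE2 = 11100010 → 3-byte char #3 = E2 82 A1.
Offset 11: leading byte 0xF1 = 11110001 → 4-byte char #4 = F1 8C 9D 9F.
Offset 15: leading byte 0xF3 = 11110011 → 4-byte char #5 = F3 A3 BA 89.
Offset 19: leading byte 0xDE = 11011110 → 2-byte char #6 = DE B9.
Leading byte 0xDE = 11011110 matches 110xxxxx → 2-byte sequence.
Byte 1: 0xDE = 11011110, payload 11110 (5 bits).
Byte 2: 0xB9 = 10111001 (10xxxxxx ✓), payload 111001.
Concatenate: 11110111001 = 0x7B9 (11 bits → U+07B9).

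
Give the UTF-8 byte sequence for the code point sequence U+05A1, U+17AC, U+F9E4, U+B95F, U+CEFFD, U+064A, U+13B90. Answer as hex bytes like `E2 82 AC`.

D6 A1 E1 9E AC EF A7 A4 EB A5 9F F3 8E BF BD D9 8A F0 93 AE 90

U+05A1: 2-byte form → D6 A1.
U+17AC: 3-byte form → E1 9E AC.
U+F9E4: 3-byte form → EF A7 A4.
U+B95F: 3-byte form → EB A5 9F.
U+CEFFD: 4-byte form → F3 8E BF BD.
U+064A: 2-byte form → D9 8A.
U+13B90: 4-byte form → F0 93 AE 90.
Concatenated (21 bytes): D6 A1 E1 9E AC EF A7 A4 EB A5 9F F3 8E BF BD D9 8A F0 93 AE 90.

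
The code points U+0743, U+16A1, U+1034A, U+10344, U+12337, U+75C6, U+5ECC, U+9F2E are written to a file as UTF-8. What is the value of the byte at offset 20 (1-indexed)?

1-indexed offset 20 is 0-indexed offset 19.
U+0743 → 2-byte form DD 83 at offsets 0–1.
U+16A1 → 3-byte form E1 9A A1 at offsets 2–4.
U+1034A → 4-byte form F0 90 8D 8A at offsets 5–8.
U+10344 → 4-byte form F0 90 8D 84 at offsets 9–12.
U+12337 → 4-byte form F0 92 8C B7 at offsets 13–16.
U+75C6 → 3-byte form E7 97 86 at offsets 17–19.
Offset 19 falls in char 6's range; it's byte 3 of E7 97 86 = 0x86.

0x86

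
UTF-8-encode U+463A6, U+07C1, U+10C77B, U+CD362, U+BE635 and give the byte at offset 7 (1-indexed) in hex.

0xF4

1-indexed offset 7 is 0-indexed offset 6.
U+463A6 → 4-byte form F1 86 8E A6 at offsets 0–3.
U+07C1 → 2-byte form DF 81 at offsets 4–5.
U+10C77B → 4-byte form F4 8C 9D BB at offsets 6–9.
Offset 6 falls in char 3's range; it's byte 1 of F4 8C 9D BB = 0xF4.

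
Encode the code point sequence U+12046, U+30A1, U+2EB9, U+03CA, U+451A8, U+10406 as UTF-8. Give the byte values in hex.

F0 92 81 86 E3 82 A1 E2 BA B9 CF 8A F1 85 86 A8 F0 90 90 86

U+12046: 4-byte form → F0 92 81 86.
U+30A1: 3-byte form → E3 82 A1.
U+2EB9: 3-byte form → E2 BA B9.
U+03CA: 2-byte form → CF 8A.
U+451A8: 4-byte form → F1 85 86 A8.
U+10406: 4-byte form → F0 90 90 86.
Concatenated (20 bytes): F0 92 81 86 E3 82 A1 E2 BA B9 CF 8A F1 85 86 A8 F0 90 90 86.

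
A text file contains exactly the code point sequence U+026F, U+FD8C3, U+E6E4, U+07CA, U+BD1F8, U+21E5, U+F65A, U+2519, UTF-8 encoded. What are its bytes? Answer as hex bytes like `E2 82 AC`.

U+026F: 2-byte form → C9 AF.
U+FD8C3: 4-byte form → F3 BD A3 83.
U+E6E4: 3-byte form → EE 9B A4.
U+07CA: 2-byte form → DF 8A.
U+BD1F8: 4-byte form → F2 BD 87 B8.
U+21E5: 3-byte form → E2 87 A5.
U+F65A: 3-byte form → EF 99 9A.
U+2519: 3-byte form → E2 94 99.
Concatenated (24 bytes): C9 AF F3 BD A3 83 EE 9B A4 DF 8A F2 BD 87 B8 E2 87 A5 EF 99 9A E2 94 99.

C9 AF F3 BD A3 83 EE 9B A4 DF 8A F2 BD 87 B8 E2 87 A5 EF 99 9A E2 94 99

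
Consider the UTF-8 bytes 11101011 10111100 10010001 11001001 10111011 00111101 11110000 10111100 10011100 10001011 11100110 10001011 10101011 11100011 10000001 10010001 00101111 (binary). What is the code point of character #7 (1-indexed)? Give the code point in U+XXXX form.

Offset 0: leading byte 0xEB = 11101011 → 3-byte char #1 = EB BC 91.
Offset 3: leading byte 0xC9 = 11001001 → 2-byte char #2 = C9 BB.
Offset 5: leading byte 0x3D = 00111101 → 1-byte char #3 = 3D.
Offset 6: leading byte 0xF0 = 11110000 → 4-byte char #4 = F0 BC 9C 8B.
Offset 10: leading byte 0xE6 = 11100110 → 3-byte char #5 = E6 8B AB.
Offset 13: leading byte 0xE3 = 11100011 → 3-byte char #6 = E3 81 91.
Offset 16: leading byte 0x2F = 00101111 → 1-byte char #7 = 2F.
Leading byte 0x2F = 00101111 matches 0xxxxxxx → 1-byte sequence.
Byte 1: 0x2F = 00101111, payload 0101111 (7 bits).
Concatenate: 0101111 = 0x2F (7 bits → U+002F).

U+002F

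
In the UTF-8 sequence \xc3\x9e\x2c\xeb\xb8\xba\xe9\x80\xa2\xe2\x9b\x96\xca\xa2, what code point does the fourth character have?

U+9022

Offset 0: leading byte 0xC3 = 11000011 → 2-byte char #1 = C3 9E.
Offset 2: leading byte 0x2C = 00101100 → 1-byte char #2 = 2C.
Offset 3: leading byte 0xEB = 11101011 → 3-byte char #3 = EB B8 BA.
Offset 6: leading byte 0xE9 = 11101001 → 3-byte char #4 = E9 80 A2.
Leading byte 0xE9 = 11101001 matches 1110xxxx → 3-byte sequence.
Byte 1: 0xE9 = 11101001, payload 1001 (4 bits).
Byte 2: 0x80 = 10000000 (10xxxxxx ✓), payload 000000.
Byte 3: 0xA2 = 10100010 (10xxxxxx ✓), payload 100010.
Concatenate: 1001000000100010 = 0x9022 (16 bits → U+9022).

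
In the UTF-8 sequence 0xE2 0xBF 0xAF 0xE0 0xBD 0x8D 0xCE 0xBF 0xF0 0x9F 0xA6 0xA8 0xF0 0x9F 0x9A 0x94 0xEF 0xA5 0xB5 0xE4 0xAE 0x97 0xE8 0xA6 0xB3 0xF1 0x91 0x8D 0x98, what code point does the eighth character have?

Offset 0: leading byte 0xE2 = 11100010 → 3-byte char #1 = E2 BF AF.
Offset 3: leading byte 0xE0 = 11100000 → 3-byte char #2 = E0 BD 8D.
Offset 6: leading byte 0xCE = 11001110 → 2-byte char #3 = CE BF.
Offset 8: leading byte 0xF0 = 11110000 → 4-byte char #4 = F0 9F A6 A8.
Offset 12: leading byte 0xF0 = 11110000 → 4-byte char #5 = F0 9F 9A 94.
Offset 16: leading byte 0xEF = 11101111 → 3-byte char #6 = EF A5 B5.
Offset 19: leading byte 0xE4 = 11100100 → 3-byte char #7 = E4 AE 97.
Offset 22: leading byte 0xE8 = 11101000 → 3-byte char #8 = E8 A6 B3.
Leading byte 0xE8 = 11101000 matches 1110xxxx → 3-byte sequence.
Byte 1: 0xE8 = 11101000, payload 1000 (4 bits).
Byte 2: 0xA6 = 10100110 (10xxxxxx ✓), payload 100110.
Byte 3: 0xB3 = 10110011 (10xxxxxx ✓), payload 110011.
Concatenate: 1000100110110011 = 0x89B3 (16 bits → U+89B3).

U+89B3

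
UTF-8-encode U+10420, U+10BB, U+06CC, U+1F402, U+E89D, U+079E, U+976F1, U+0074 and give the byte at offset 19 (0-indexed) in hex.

0x97

U+10420 → 4-byte form F0 90 90 A0 at offsets 0–3.
U+10BB → 3-byte form E1 82 BB at offsets 4–6.
U+06CC → 2-byte form DB 8C at offsets 7–8.
U+1F402 → 4-byte form F0 9F 90 82 at offsets 9–12.
U+E89D → 3-byte form EE A2 9D at offsets 13–15.
U+079E → 2-byte form DE 9E at offsets 16–17.
U+976F1 → 4-byte form F2 97 9B B1 at offsets 18–21.
Offset 19 falls in char 7's range; it's byte 2 of F2 97 9B B1 = 0x97.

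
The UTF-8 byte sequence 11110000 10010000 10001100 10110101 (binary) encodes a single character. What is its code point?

U+10335

Leading byte 0xF0 = 11110000 matches 11110xxx → 4-byte sequence.
Byte 1: 0xF0 = 11110000, payload 000 (3 bits).
Byte 2: 0x90 = 10010000 (10xxxxxx ✓), payload 010000.
Byte 3: 0x8C = 10001100 (10xxxxxx ✓), payload 001100.
Byte 4: 0xB5 = 10110101 (10xxxxxx ✓), payload 110101.
Concatenate: 000010000001100110101 = 0x10335 (21 bits → U+10335).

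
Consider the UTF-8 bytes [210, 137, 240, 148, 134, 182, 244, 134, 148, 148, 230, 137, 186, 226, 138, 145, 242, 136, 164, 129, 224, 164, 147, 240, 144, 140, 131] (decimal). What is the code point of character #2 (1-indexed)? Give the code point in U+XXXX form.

Offset 0: leading byte 0xD2 = 11010010 → 2-byte char #1 = D2 89.
Offset 2: leading byte 0xF0 = 11110000 → 4-byte char #2 = F0 94 86 B6.
Leading byte 0xF0 = 11110000 matches 11110xxx → 4-byte sequence.
Byte 1: 0xF0 = 11110000, payload 000 (3 bits).
Byte 2: 0x94 = 10010100 (10xxxxxx ✓), payload 010100.
Byte 3: 0x86 = 10000110 (10xxxxxx ✓), payload 000110.
Byte 4: 0xB6 = 10110110 (10xxxxxx ✓), payload 110110.
Concatenate: 000010100000110110110 = 0x141B6 (21 bits → U+141B6).

U+141B6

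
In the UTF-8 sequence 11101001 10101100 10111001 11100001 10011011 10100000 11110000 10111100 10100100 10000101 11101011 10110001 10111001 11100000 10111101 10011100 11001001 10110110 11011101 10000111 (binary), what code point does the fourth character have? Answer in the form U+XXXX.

U+BC79

Offset 0: leading byte 0xE9 = 11101001 → 3-byte char #1 = E9 AC B9.
Offset 3: leading byte 0xE1 = 11100001 → 3-byte char #2 = E1 9B A0.
Offset 6: leading byte 0xF0 = 11110000 → 4-byte char #3 = F0 BC A4 85.
Offset 10: leading byte 0xEB = 11101011 → 3-byte char #4 = EB B1 B9.
Leading byte 0xEB = 11101011 matches 1110xxxx → 3-byte sequence.
Byte 1: 0xEB = 11101011, payload 1011 (4 bits).
Byte 2: 0xB1 = 10110001 (10xxxxxx ✓), payload 110001.
Byte 3: 0xB9 = 10111001 (10xxxxxx ✓), payload 111001.
Concatenate: 1011110001111001 = 0xBC79 (16 bits → U+BC79).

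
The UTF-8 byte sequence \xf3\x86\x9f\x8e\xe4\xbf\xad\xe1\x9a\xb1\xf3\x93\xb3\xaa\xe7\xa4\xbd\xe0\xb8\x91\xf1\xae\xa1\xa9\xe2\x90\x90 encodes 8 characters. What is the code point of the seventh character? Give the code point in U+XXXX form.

Offset 0: leading byte 0xF3 = 11110011 → 4-byte char #1 = F3 86 9F 8E.
Offset 4: leading byte 0xE4 = 11100100 → 3-byte char #2 = E4 BF AD.
Offset 7: leading byte 0xE1 = 11100001 → 3-byte char #3 = E1 9A B1.
Offset 10: leading byte 0xF3 = 11110011 → 4-byte char #4 = F3 93 B3 AA.
Offset 14: leading byte 0xE7 = 11100111 → 3-byte char #5 = E7 A4 BD.
Offset 17: leading byte 0xE0 = 11100000 → 3-byte char #6 = E0 B8 91.
Offset 20: leading byte 0xF1 = 11110001 → 4-byte char #7 = F1 AE A1 A9.
Leading byte 0xF1 = 11110001 matches 11110xxx → 4-byte sequence.
Byte 1: 0xF1 = 11110001, payload 001 (3 bits).
Byte 2: 0xAE = 10101110 (10xxxxxx ✓), payload 101110.
Byte 3: 0xA1 = 10100001 (10xxxxxx ✓), payload 100001.
Byte 4: 0xA9 = 10101001 (10xxxxxx ✓), payload 101001.
Concatenate: 001101110100001101001 = 0x6E869 (21 bits → U+6E869).

U+6E869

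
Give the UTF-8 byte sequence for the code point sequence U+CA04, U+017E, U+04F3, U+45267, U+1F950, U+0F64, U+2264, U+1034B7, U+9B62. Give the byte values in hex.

EC A8 84 C5 BE D3 B3 F1 85 89 A7 F0 9F A5 90 E0 BD A4 E2 89 A4 F4 83 92 B7 E9 AD A2

U+CA04: 3-byte form → EC A8 84.
U+017E: 2-byte form → C5 BE.
U+04F3: 2-byte form → D3 B3.
U+45267: 4-byte form → F1 85 89 A7.
U+1F950: 4-byte form → F0 9F A5 90.
U+0F64: 3-byte form → E0 BD A4.
U+2264: 3-byte form → E2 89 A4.
U+1034B7: 4-byte form → F4 83 92 B7.
U+9B62: 3-byte form → E9 AD A2.
Concatenated (28 bytes): EC A8 84 C5 BE D3 B3 F1 85 89 A7 F0 9F A5 90 E0 BD A4 E2 89 A4 F4 83 92 B7 E9 AD A2.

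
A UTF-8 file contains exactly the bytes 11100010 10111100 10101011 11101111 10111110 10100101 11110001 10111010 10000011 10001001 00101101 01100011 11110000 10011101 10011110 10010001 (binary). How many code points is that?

Byte at offset 0: 0xE2 = 11100010 → 3-byte char (#1). Advance 3.
Byte at offset 3: 0xEF = 11101111 → 3-byte char (#2). Advance 3.
Byte at offset 6: 0xF1 = 11110001 → 4-byte char (#3). Advance 4.
Byte at offset 10: 0x2D = 00101101 → 1-byte char (#4). Advance 1.
Byte at offset 11: 0x63 = 01100011 → 1-byte char (#5). Advance 1.
Byte at offset 12: 0xF0 = 11110000 → 4-byte char (#6). Advance 4.
Reached end at offset 16 after 6 code points.

6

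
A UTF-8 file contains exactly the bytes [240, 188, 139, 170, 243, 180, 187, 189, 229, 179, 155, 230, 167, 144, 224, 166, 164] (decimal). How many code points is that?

5

Byte at offset 0: 0xF0 = 11110000 → 4-byte char (#1). Advance 4.
Byte at offset 4: 0xF3 = 11110011 → 4-byte char (#2). Advance 4.
Byte at offset 8: 0xE5 = 11100101 → 3-byte char (#3). Advance 3.
Byte at offset 11: 0xE6 = 11100110 → 3-byte char (#4). Advance 3.
Byte at offset 14: 0xE0 = 11100000 → 3-byte char (#5). Advance 3.
Reached end at offset 17 after 5 code points.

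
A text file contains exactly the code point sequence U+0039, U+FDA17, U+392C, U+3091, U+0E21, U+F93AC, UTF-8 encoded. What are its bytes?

39 F3 BD A8 97 E3 A4 AC E3 82 91 E0 B8 A1 F3 B9 8E AC

U+0039: 1-byte form → 39.
U+FDA17: 4-byte form → F3 BD A8 97.
U+392C: 3-byte form → E3 A4 AC.
U+3091: 3-byte form → E3 82 91.
U+0E21: 3-byte form → E0 B8 A1.
U+F93AC: 4-byte form → F3 B9 8E AC.
Concatenated (18 bytes): 39 F3 BD A8 97 E3 A4 AC E3 82 91 E0 B8 A1 F3 B9 8E AC.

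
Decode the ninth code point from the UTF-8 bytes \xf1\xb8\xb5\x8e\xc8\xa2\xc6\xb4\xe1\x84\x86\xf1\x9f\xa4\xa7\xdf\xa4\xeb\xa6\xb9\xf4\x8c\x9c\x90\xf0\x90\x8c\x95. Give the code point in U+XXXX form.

Offset 0: leading byte 0xF1 = 11110001 → 4-byte char #1 = F1 B8 B5 8E.
Offset 4: leading byte 0xC8 = 11001000 → 2-byte char #2 = C8 A2.
Offset 6: leading byte 0xC6 = 11000110 → 2-byte char #3 = C6 B4.
Offset 8: leading byte 0xE1 = 11100001 → 3-byte char #4 = E1 84 86.
Offset 11: leading byte 0xF1 = 11110001 → 4-byte char #5 = F1 9F A4 A7.
Offset 15: leading byte 0xDF = 11011111 → 2-byte char #6 = DF A4.
Offset 17: leading byte 0xEB = 11101011 → 3-byte char #7 = EB A6 B9.
Offset 20: leading byte 0xF4 = 11110100 → 4-byte char #8 = F4 8C 9C 90.
Offset 24: leading byte 0xF0 = 11110000 → 4-byte char #9 = F0 90 8C 95.
Leading byte 0xF0 = 11110000 matches 11110xxx → 4-byte sequence.
Byte 1: 0xF0 = 11110000, payload 000 (3 bits).
Byte 2: 0x90 = 10010000 (10xxxxxx ✓), payload 010000.
Byte 3: 0x8C = 10001100 (10xxxxxx ✓), payload 001100.
Byte 4: 0x95 = 10010101 (10xxxxxx ✓), payload 010101.
Concatenate: 000010000001100010101 = 0x10315 (21 bits → U+10315).

U+10315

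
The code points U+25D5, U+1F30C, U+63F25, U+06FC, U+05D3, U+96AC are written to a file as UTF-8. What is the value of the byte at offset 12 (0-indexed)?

0xBC

U+25D5 → 3-byte form E2 97 95 at offsets 0–2.
U+1F30C → 4-byte form F0 9F 8C 8C at offsets 3–6.
U+63F25 → 4-byte form F1 A3 BC A5 at offsets 7–10.
U+06FC → 2-byte form DB BC at offsets 11–12.
Offset 12 falls in char 4's range; it's byte 2 of DB BC = 0xBC.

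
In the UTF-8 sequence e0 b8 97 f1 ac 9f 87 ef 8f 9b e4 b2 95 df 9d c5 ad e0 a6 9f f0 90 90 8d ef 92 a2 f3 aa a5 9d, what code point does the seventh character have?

U+099F

Offset 0: leading byte 0xE0 = 11100000 → 3-byte char #1 = E0 B8 97.
Offset 3: leading byte 0xF1 = 11110001 → 4-byte char #2 = F1 AC 9F 87.
Offset 7: leading byte 0xEF = 11101111 → 3-byte char #3 = EF 8F 9B.
Offset 10: leading byte 0xE4 = 11100100 → 3-byte char #4 = E4 B2 95.
Offset 13: leading byte 0xDF = 11011111 → 2-byte char #5 = DF 9D.
Offset 15: leading byte 0xC5 = 11000101 → 2-byte char #6 = C5 AD.
Offset 17: leading byte 0xE0 = 11100000 → 3-byte char #7 = E0 A6 9F.
Leading byte 0xE0 = 11100000 matches 1110xxxx → 3-byte sequence.
Byte 1: 0xE0 = 11100000, payload 0000 (4 bits).
Byte 2: 0xA6 = 10100110 (10xxxxxx ✓), payload 100110.
Byte 3: 0x9F = 10011111 (10xxxxxx ✓), payload 011111.
Concatenate: 0000100110011111 = 0x99F (16 bits → U+099F).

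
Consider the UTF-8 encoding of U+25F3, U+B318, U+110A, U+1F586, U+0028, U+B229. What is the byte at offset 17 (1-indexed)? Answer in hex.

1-indexed offset 17 is 0-indexed offset 16.
U+25F3 → 3-byte form E2 97 B3 at offsets 0–2.
U+B318 → 3-byte form EB 8C 98 at offsets 3–5.
U+110A → 3-byte form E1 84 8A at offsets 6–8.
U+1F586 → 4-byte form F0 9F 96 86 at offsets 9–12.
U+0028 → 1-byte form 28 at offsets 13–13.
U+B229 → 3-byte form EB 88 A9 at offsets 14–16.
Offset 16 falls in char 6's range; it's byte 3 of EB 88 A9 = 0xA9.

0xA9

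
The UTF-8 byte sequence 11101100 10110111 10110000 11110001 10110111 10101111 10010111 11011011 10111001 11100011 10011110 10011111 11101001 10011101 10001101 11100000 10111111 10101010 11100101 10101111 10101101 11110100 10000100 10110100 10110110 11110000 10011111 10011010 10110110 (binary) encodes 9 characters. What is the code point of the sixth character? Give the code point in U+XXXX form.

Offset 0: leading byte 0xEC = 11101100 → 3-byte char #1 = EC B7 B0.
Offset 3: leading byte 0xF1 = 11110001 → 4-byte char #2 = F1 B7 AF 97.
Offset 7: leading byte 0xDB = 11011011 → 2-byte char #3 = DB B9.
Offset 9: leading byte 0xE3 = 11100011 → 3-byte char #4 = E3 9E 9F.
Offset 12: leading byte 0xE9 = 11101001 → 3-byte char #5 = E9 9D 8D.
Offset 15: leading byte 0xE0 = 11100000 → 3-byte char #6 = E0 BF AA.
Leading byte 0xE0 = 11100000 matches 1110xxxx → 3-byte sequence.
Byte 1: 0xE0 = 11100000, payload 0000 (4 bits).
Byte 2: 0xBF = 10111111 (10xxxxxx ✓), payload 111111.
Byte 3: 0xAA = 10101010 (10xxxxxx ✓), payload 101010.
Concatenate: 0000111111101010 = 0xFEA (16 bits → U+0FEA).

U+0FEA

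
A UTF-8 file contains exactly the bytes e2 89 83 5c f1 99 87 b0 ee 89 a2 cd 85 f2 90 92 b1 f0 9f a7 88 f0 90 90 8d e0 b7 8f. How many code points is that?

9

Byte at offset 0: 0xE2 = 11100010 → 3-byte char (#1). Advance 3.
Byte at offset 3: 0x5C = 01011100 → 1-byte char (#2). Advance 1.
Byte at offset 4: 0xF1 = 11110001 → 4-byte char (#3). Advance 4.
Byte at offset 8: 0xEE = 11101110 → 3-byte char (#4). Advance 3.
Byte at offset 11: 0xCD = 11001101 → 2-byte char (#5). Advance 2.
Byte at offset 13: 0xF2 = 11110010 → 4-byte char (#6). Advance 4.
Byte at offset 17: 0xF0 = 11110000 → 4-byte char (#7). Advance 4.
Byte at offset 21: 0xF0 = 11110000 → 4-byte char (#8). Advance 4.
Byte at offset 25: 0xE0 = 11100000 → 3-byte char (#9). Advance 3.
Reached end at offset 28 after 9 code points.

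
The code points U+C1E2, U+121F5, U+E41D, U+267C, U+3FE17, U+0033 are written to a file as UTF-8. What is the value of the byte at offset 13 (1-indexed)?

1-indexed offset 13 is 0-indexed offset 12.
U+C1E2 → 3-byte form EC 87 A2 at offsets 0–2.
U+121F5 → 4-byte form F0 92 87 B5 at offsets 3–6.
U+E41D → 3-byte form EE 90 9D at offsets 7–9.
U+267C → 3-byte form E2 99 BC at offsets 10–12.
Offset 12 falls in char 4's range; it's byte 3 of E2 99 BC = 0xBC.

0xBC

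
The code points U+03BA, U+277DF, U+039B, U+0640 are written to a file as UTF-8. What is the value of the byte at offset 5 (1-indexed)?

0x9F

1-indexed offset 5 is 0-indexed offset 4.
U+03BA → 2-byte form CE BA at offsets 0–1.
U+277DF → 4-byte form F0 A7 9F 9F at offsets 2–5.
Offset 4 falls in char 2's range; it's byte 3 of F0 A7 9F 9F = 0x9F.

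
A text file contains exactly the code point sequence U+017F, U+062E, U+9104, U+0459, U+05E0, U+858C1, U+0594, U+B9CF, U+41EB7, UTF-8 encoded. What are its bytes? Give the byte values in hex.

U+017F: 2-byte form → C5 BF.
U+062E: 2-byte form → D8 AE.
U+9104: 3-byte form → E9 84 84.
U+0459: 2-byte form → D1 99.
U+05E0: 2-byte form → D7 A0.
U+858C1: 4-byte form → F2 85 A3 81.
U+0594: 2-byte form → D6 94.
U+B9CF: 3-byte form → EB A7 8F.
U+41EB7: 4-byte form → F1 81 BA B7.
Concatenated (24 bytes): C5 BF D8 AE E9 84 84 D1 99 D7 A0 F2 85 A3 81 D6 94 EB A7 8F F1 81 BA B7.

C5 BF D8 AE E9 84 84 D1 99 D7 A0 F2 85 A3 81 D6 94 EB A7 8F F1 81 BA B7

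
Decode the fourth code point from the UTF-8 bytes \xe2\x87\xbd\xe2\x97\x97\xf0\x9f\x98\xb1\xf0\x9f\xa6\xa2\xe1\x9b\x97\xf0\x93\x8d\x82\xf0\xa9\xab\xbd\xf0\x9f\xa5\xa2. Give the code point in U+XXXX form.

Offset 0: leading byte 0xE2 = 11100010 → 3-byte char #1 = E2 87 BD.
Offset 3: leading byte 0xE2 = 11100010 → 3-byte char #2 = E2 97 97.
Offset 6: leading byte 0xF0 = 11110000 → 4-byte char #3 = F0 9F 98 B1.
Offset 10: leading byte 0xF0 = 11110000 → 4-byte char #4 = F0 9F A6 A2.
Leading byte 0xF0 = 11110000 matches 11110xxx → 4-byte sequence.
Byte 1: 0xF0 = 11110000, payload 000 (3 bits).
Byte 2: 0x9F = 10011111 (10xxxxxx ✓), payload 011111.
Byte 3: 0xA6 = 10100110 (10xxxxxx ✓), payload 100110.
Byte 4: 0xA2 = 10100010 (10xxxxxx ✓), payload 100010.
Concatenate: 000011111100110100010 = 0x1F9A2 (21 bits → U+1F9A2).

U+1F9A2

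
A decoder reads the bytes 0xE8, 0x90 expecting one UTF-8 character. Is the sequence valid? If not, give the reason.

invalid (sequence truncated)

Leading byte 0xE8 = 11101000 → 3-byte form, but only 2 bytes are present.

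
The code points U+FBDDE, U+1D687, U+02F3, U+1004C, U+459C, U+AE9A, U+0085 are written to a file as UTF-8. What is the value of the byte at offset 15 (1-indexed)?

0xE4

1-indexed offset 15 is 0-indexed offset 14.
U+FBDDE → 4-byte form F3 BB B7 9E at offsets 0–3.
U+1D687 → 4-byte form F0 9D 9A 87 at offsets 4–7.
U+02F3 → 2-byte form CB B3 at offsets 8–9.
U+1004C → 4-byte form F0 90 81 8C at offsets 10–13.
U+459C → 3-byte form E4 96 9C at offsets 14–16.
Offset 14 falls in char 5's range; it's byte 1 of E4 96 9C = 0xE4.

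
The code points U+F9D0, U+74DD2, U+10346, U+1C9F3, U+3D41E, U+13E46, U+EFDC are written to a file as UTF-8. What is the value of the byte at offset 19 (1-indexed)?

0x9E

1-indexed offset 19 is 0-indexed offset 18.
U+F9D0 → 3-byte form EF A7 90 at offsets 0–2.
U+74DD2 → 4-byte form F1 B4 B7 92 at offsets 3–6.
U+10346 → 4-byte form F0 90 8D 86 at offsets 7–10.
U+1C9F3 → 4-byte form F0 9C A7 B3 at offsets 11–14.
U+3D41E → 4-byte form F0 BD 90 9E at offsets 15–18.
Offset 18 falls in char 5's range; it's byte 4 of F0 BD 90 9E = 0x9E.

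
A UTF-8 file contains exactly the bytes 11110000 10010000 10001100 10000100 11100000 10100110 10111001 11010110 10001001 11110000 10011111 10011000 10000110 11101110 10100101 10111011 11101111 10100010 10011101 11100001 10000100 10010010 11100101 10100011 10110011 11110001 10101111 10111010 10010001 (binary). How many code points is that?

9

Byte at offset 0: 0xF0 = 11110000 → 4-byte char (#1). Advance 4.
Byte at offset 4: 0xE0 = 11100000 → 3-byte char (#2). Advance 3.
Byte at offset 7: 0xD6 = 11010110 → 2-byte char (#3). Advance 2.
Byte at offset 9: 0xF0 = 11110000 → 4-byte char (#4). Advance 4.
Byte at offset 13: 0xEE = 11101110 → 3-byte char (#5). Advance 3.
Byte at offset 16: 0xEF = 11101111 → 3-byte char (#6). Advance 3.
Byte at offset 19: 0xE1 = 11100001 → 3-byte char (#7). Advance 3.
Byte at offset 22: 0xE5 = 11100101 → 3-byte char (#8). Advance 3.
Byte at offset 25: 0xF1 = 11110001 → 4-byte char (#9). Advance 4.
Reached end at offset 29 after 9 code points.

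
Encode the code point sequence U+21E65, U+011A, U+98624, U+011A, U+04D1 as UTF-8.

U+21E65: 4-byte form → F0 A1 B9 A5.
U+011A: 2-byte form → C4 9A.
U+98624: 4-byte form → F2 98 98 A4.
U+011A: 2-byte form → C4 9A.
U+04D1: 2-byte form → D3 91.
Concatenated (14 bytes): F0 A1 B9 A5 C4 9A F2 98 98 A4 C4 9A D3 91.

F0 A1 B9 A5 C4 9A F2 98 98 A4 C4 9A D3 91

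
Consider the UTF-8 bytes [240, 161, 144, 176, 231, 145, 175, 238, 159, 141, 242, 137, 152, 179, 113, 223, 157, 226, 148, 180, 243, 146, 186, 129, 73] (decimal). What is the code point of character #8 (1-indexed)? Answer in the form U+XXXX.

Offset 0: leading byte 0xF0 = 11110000 → 4-byte char #1 = F0 A1 90 B0.
Offset 4: leading byte 0xE7 = 11100111 → 3-byte char #2 = E7 91 AF.
Offset 7: leading byte 0xEE = 11101110 → 3-byte char #3 = EE 9F 8D.
Offset 10: leading byte 0xF2 = 11110010 → 4-byte char #4 = F2 89 98 B3.
Offset 14: leading byte 0x71 = 01110001 → 1-byte char #5 = 71.
Offset 15: leading byte 0xDF = 11011111 → 2-byte char #6 = DF 9D.
Offset 17: leading byte 0xE2 = 11100010 → 3-byte char #7 = E2 94 B4.
Offset 20: leading byte 0xF3 = 11110011 → 4-byte char #8 = F3 92 BA 81.
Leading byte 0xF3 = 11110011 matches 11110xxx → 4-byte sequence.
Byte 1: 0xF3 = 11110011, payload 011 (3 bits).
Byte 2: 0x92 = 10010010 (10xxxxxx ✓), payload 010010.
Byte 3: 0xBA = 10111010 (10xxxxxx ✓), payload 111010.
Byte 4: 0x81 = 10000001 (10xxxxxx ✓), payload 000001.
Concatenate: 011010010111010000001 = 0xD2E81 (21 bits → U+D2E81).

U+D2E81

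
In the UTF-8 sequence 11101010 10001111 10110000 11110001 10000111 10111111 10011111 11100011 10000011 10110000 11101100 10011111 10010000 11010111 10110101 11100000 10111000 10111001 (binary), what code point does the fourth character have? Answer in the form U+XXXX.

U+C7D0

Offset 0: leading byte 0xEA = 11101010 → 3-byte char #1 = EA 8F B0.
Offset 3: leading byte 0xF1 = 11110001 → 4-byte char #2 = F1 87 BF 9F.
Offset 7: leading byte 0xE3 = 11100011 → 3-byte char #3 = E3 83 B0.
Offset 10: leading byte 0xEC = 11101100 → 3-byte char #4 = EC 9F 90.
Leading byte 0xEC = 11101100 matches 1110xxxx → 3-byte sequence.
Byte 1: 0xEC = 11101100, payload 1100 (4 bits).
Byte 2: 0x9F = 10011111 (10xxxxxx ✓), payload 011111.
Byte 3: 0x90 = 10010000 (10xxxxxx ✓), payload 010000.
Concatenate: 1100011111010000 = 0xC7D0 (16 bits → U+C7D0).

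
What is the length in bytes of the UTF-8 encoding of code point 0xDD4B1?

4

U+DD4B1 = 0xDD4B1. UTF-8 uses 1 byte below 0x80, 2 below 0x800, 3 below 0x10000, 4 up to 0x10FFFF. 0xDD4B1 is in U+10000–U+10FFFF → 4 bytes.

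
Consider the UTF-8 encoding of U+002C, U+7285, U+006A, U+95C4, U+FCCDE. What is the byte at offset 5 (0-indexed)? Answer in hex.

U+002C → 1-byte form 2C at offsets 0–0.
U+7285 → 3-byte form E7 8A 85 at offsets 1–3.
U+006A → 1-byte form 6A at offsets 4–4.
U+95C4 → 3-byte form E9 97 84 at offsets 5–7.
Offset 5 falls in char 4's range; it's byte 1 of E9 97 84 = 0xE9.

0xE9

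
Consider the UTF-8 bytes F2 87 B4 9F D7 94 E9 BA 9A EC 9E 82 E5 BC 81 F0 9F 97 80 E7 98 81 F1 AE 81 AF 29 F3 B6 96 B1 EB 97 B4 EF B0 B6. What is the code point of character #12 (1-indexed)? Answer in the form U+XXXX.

Offset 0: leading byte 0xF2 = 11110010 → 4-byte char #1 = F2 87 B4 9F.
Offset 4: leading byte 0xD7 = 11010111 → 2-byte char #2 = D7 94.
Offset 6: leading byte 0xE9 = 11101001 → 3-byte char #3 = E9 BA 9A.
Offset 9: leading byte 0xEC = 11101100 → 3-byte char #4 = EC 9E 82.
Offset 12: leading byte 0xE5 = 11100101 → 3-byte char #5 = E5 BC 81.
Offset 15: leading byte 0xF0 = 11110000 → 4-byte char #6 = F0 9F 97 80.
Offset 19: leading byte 0xE7 = 11100111 → 3-byte char #7 = E7 98 81.
Offset 22: leading byte 0xF1 = 11110001 → 4-byte char #8 = F1 AE 81 AF.
Offset 26: leading byte 0x29 = 00101001 → 1-byte char #9 = 29.
Offset 27: leading byte 0xF3 = 11110011 → 4-byte char #10 = F3 B6 96 B1.
Offset 31: leading byte 0xEB = 11101011 → 3-byte char #11 = EB 97 B4.
Offset 34: leading byte 0xEF = 11101111 → 3-byte char #12 = EF B0 B6.
Leading byte 0xEF = 11101111 matches 1110xxxx → 3-byte sequence.
Byte 1: 0xEF = 11101111, payload 1111 (4 bits).
Byte 2: 0xB0 = 10110000 (10xxxxxx ✓), payload 110000.
Byte 3: 0xB6 = 10110110 (10xxxxxx ✓), payload 110110.
Concatenate: 1111110000110110 = 0xFC36 (16 bits → U+FC36).

U+FC36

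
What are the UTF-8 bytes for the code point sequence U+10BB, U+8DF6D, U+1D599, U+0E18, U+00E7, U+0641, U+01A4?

U+10BB: 3-byte form → E1 82 BB.
U+8DF6D: 4-byte form → F2 8D BD AD.
U+1D599: 4-byte form → F0 9D 96 99.
U+0E18: 3-byte form → E0 B8 98.
U+00E7: 2-byte form → C3 A7.
U+0641: 2-byte form → D9 81.
U+01A4: 2-byte form → C6 A4.
Concatenated (20 bytes): E1 82 BB F2 8D BD AD F0 9D 96 99 E0 B8 98 C3 A7 D9 81 C6 A4.

E1 82 BB F2 8D BD AD F0 9D 96 99 E0 B8 98 C3 A7 D9 81 C6 A4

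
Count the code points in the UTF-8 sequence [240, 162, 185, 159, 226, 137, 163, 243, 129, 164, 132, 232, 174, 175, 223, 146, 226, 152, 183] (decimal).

Byte at offset 0: 0xF0 = 11110000 → 4-byte char (#1). Advance 4.
Byte at offset 4: 0xE2 = 11100010 → 3-byte char (#2). Advance 3.
Byte at offset 7: 0xF3 = 11110011 → 4-byte char (#3). Advance 4.
Byte at offset 11: 0xE8 = 11101000 → 3-byte char (#4). Advance 3.
Byte at offset 14: 0xDF = 11011111 → 2-byte char (#5). Advance 2.
Byte at offset 16: 0xE2 = 11100010 → 3-byte char (#6). Advance 3.
Reached end at offset 19 after 6 code points.

6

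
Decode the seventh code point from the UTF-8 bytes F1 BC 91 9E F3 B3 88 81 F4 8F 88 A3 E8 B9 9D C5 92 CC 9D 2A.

Offset 0: leading byte 0xF1 = 11110001 → 4-byte char #1 = F1 BC 91 9E.
Offset 4: leading byte 0xF3 = 11110011 → 4-byte char #2 = F3 B3 88 81.
Offset 8: leading byte 0xF4 = 11110100 → 4-byte char #3 = F4 8F 88 A3.
Offset 12: leading byte 0xE8 = 11101000 → 3-byte char #4 = E8 B9 9D.
Offset 15: leading byte 0xC5 = 11000101 → 2-byte char #5 = C5 92.
Offset 17: leading byte 0xCC = 11001100 → 2-byte char #6 = CC 9D.
Offset 19: leading byte 0x2A = 00101010 → 1-byte char #7 = 2A.
Leading byte 0x2A = 00101010 matches 0xxxxxxx → 1-byte sequence.
Byte 1: 0x2A = 00101010, payload 0101010 (7 bits).
Concatenate: 0101010 = 0x2A (7 bits → U+002A).

U+002A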